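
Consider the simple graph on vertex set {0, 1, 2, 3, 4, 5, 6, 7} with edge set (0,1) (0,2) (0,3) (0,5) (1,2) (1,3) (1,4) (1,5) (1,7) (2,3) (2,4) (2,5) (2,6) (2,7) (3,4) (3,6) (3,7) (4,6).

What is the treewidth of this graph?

3

A width-3 tree decomposition is:
Bags: B1 = {1, 2, 3, 7}  B2 = {0, 1, 2, 3}  B3 = {0, 1, 2, 5}  B4 = {1, 2, 3, 4}  B5 = {2, 3, 4, 6}
Tree: B1–B2, B2–B3, B1–B4, B4–B5
Each bag holds 4 vertices, so the decomposition has width 3, which upper-bounds the treewidth. Conversely, {0, 1, 2, 3} is a clique of size 4, and the vertices of any clique must share a bag in every tree decomposition; so some bag has ≥ 4 vertices and tw(G) ≥ 3. Combining the bounds, tw(G) = 3.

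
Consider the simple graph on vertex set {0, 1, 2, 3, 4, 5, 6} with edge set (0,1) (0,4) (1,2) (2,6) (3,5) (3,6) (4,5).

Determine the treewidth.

2

A width-2 tree decomposition is:
Bags: B1 = {0, 1, 4}  B2 = {1, 2, 4}  B3 = {2, 4, 6}  B4 = {3, 4, 6}  B5 = {3, 4, 5}
Tree: B1–B2, B2–B3, B3–B4, B4–B5
The largest bag has 3 vertices, giving width 2; this decomposition certifies tw(G) ≤ 2. Since 4–0–1–2–6–3–5–4 is a cycle in G, G is not acyclic. Forests are exactly the graphs of treewidth ≤ 1, so tw(G) ≥ 2. Therefore the treewidth is 2.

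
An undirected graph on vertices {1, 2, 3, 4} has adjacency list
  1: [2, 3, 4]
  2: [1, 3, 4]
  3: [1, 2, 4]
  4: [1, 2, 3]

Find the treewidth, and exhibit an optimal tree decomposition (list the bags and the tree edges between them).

Treewidth 3.
One optimal decomposition is:
Bags: B1 = {1, 2, 3, 4}
Tree: (single bag)

With just one bag of size 4, the width is 4 − 1 = 3, so tw(G) ≤ 3. Conversely, {1, 2, 3, 4} is a clique of size 4, and the vertices of any clique must share a bag in every tree decomposition; so some bag has ≥ 4 vertices and tw(G) ≥ 3. Combining the bounds, tw(G) = 3.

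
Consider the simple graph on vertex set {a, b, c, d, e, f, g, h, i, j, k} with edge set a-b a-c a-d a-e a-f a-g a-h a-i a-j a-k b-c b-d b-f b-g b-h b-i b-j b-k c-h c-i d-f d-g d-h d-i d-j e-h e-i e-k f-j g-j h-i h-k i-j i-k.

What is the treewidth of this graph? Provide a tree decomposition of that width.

The largest bag has 5 vertices, giving width 4; this decomposition certifies tw(G) ≤ 4. For the lower bound, the 5 vertices {a, e, h, i, k} are pairwise adjacent, and any tree decomposition puts a clique entirely inside one bag — forcing width ≥ 4. Combining the bounds, tw(G) = 4.

Treewidth 4.
One optimal decomposition is:
Bags: B1 = {a, b, d, h, i}  B2 = {a, b, c, h, i}  B3 = {a, b, h, i, k}  B4 = {a, e, h, i, k}  B5 = {a, b, d, i, j}  B6 = {a, b, d, f, j}  B7 = {a, b, d, g, j}
Tree: B1–B2, B1–B3, B3–B4, B1–B5, B5–B6, B6–B7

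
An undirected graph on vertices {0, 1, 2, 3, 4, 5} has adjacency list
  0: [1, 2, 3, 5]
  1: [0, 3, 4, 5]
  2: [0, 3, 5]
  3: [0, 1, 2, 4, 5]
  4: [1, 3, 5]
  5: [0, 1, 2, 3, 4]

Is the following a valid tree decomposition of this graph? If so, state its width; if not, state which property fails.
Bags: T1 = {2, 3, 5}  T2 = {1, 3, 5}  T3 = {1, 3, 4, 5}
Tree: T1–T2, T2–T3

No — vertex 0 appears in no bag.

A tree decomposition must satisfy three properties: every vertex lies in some bag; for every edge, both endpoints lie together in some bag; and for every vertex, the bags containing it form a connected subtree. Here vertex 0 appears in no bag, so the decomposition is invalid.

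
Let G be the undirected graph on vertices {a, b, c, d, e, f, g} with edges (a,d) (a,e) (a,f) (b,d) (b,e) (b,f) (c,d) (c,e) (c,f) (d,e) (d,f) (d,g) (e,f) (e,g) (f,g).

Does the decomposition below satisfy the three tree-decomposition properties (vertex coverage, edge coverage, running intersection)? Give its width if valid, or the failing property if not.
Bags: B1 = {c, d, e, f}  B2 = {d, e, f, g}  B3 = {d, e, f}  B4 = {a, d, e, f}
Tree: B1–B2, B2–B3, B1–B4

No — vertex b appears in no bag.

A tree decomposition must satisfy three properties: every vertex lies in some bag; for every edge, both endpoints lie together in some bag; and for every vertex, the bags containing it form a connected subtree. Here vertex b appears in no bag, so the decomposition is invalid.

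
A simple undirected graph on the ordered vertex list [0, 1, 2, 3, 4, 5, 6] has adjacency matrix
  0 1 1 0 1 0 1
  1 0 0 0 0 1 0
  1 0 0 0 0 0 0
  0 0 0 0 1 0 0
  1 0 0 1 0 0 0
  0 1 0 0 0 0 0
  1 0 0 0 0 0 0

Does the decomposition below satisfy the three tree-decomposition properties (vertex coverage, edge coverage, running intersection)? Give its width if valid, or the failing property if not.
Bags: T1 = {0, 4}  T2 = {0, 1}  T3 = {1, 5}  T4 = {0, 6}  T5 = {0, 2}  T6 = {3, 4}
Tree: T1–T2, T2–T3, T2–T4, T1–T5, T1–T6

Every vertex of G appears in some bag (union = {0, 1, 2, 3, 4, 5, 6}); every edge is covered by a bag; and for each vertex v the set of bags containing v is connected in the bag tree. The decomposition is therefore valid. The largest bag has 2 vertices, so the width is 1.

Yes; width 1.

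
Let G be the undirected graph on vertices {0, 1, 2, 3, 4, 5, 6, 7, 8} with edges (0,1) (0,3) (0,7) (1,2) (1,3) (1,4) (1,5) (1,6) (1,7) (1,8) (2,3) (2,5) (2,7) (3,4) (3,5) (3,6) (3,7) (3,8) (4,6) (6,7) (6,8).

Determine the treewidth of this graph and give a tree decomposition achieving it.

Treewidth 3.
One optimal decomposition is:
Bags: B1 = {0, 1, 3, 7}  B2 = {1, 3, 6, 7}  B3 = {1, 3, 4, 6}  B4 = {1, 2, 3, 7}  B5 = {1, 3, 6, 8}  B6 = {1, 2, 3, 5}
Tree: B1–B2, B2–B3, B1–B4, B2–B5, B4–B6

The largest bag has 4 vertices, giving width 3; this decomposition certifies tw(G) ≤ 3. Conversely, {0, 1, 3, 7} is a clique of size 4, and the vertices of any clique must share a bag in every tree decomposition; so some bag has ≥ 4 vertices and tw(G) ≥ 3. The upper and lower bounds meet at 3, so that is the treewidth.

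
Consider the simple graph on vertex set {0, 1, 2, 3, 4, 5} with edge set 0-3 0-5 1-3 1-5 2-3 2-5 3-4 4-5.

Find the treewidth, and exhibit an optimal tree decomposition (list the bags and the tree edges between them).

Treewidth 2.
One such decomposition:
Bags: B1 = {2, 3, 5}  B2 = {0, 3, 5}  B3 = {1, 3, 5}  B4 = {3, 4, 5}
Tree: B1–B2, B2–B3, B3–B4

Each bag holds 3 vertices, so the decomposition has width 2, which upper-bounds the treewidth. The edges 2–3–0–5–2 form a cycle, so G is not a tree and its treewidth is at least 2. Therefore the treewidth is 2.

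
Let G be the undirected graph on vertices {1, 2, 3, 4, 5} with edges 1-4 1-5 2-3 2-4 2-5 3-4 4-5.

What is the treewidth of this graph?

2

A width-2 tree decomposition is:
Bags: B1 = {2, 4, 5}  B2 = {1, 4, 5}  B3 = {2, 3, 4}
Tree: B1–B2, B1–B3
Every bag has size at most 3, so the width is 3 − 1 = 2 and tw(G) ≤ 2. Conversely, {1, 4, 5} is a clique of size 3, and the vertices of any clique must share a bag in every tree decomposition; so some bag has ≥ 3 vertices and tw(G) ≥ 2. Therefore the treewidth is 2.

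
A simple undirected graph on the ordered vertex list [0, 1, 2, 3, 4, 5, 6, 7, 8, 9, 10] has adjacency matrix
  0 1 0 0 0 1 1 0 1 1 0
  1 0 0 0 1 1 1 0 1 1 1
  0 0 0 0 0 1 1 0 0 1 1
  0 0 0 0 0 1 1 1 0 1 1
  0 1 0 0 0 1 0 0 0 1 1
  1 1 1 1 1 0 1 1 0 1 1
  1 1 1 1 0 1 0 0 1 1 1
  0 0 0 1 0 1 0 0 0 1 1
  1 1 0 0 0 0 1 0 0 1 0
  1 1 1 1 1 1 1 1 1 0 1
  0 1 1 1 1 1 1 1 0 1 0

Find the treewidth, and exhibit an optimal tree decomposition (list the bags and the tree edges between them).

Treewidth 4.
One optimal decomposition is:
Bags: B1 = {1, 5, 6, 9, 10}  B2 = {0, 1, 5, 6, 9}  B3 = {1, 4, 5, 9, 10}  B4 = {3, 5, 6, 9, 10}  B5 = {2, 5, 6, 9, 10}  B6 = {0, 1, 6, 8, 9}  B7 = {3, 5, 7, 9, 10}
Tree: B1–B2, B1–B3, B1–B4, B4–B5, B2–B6, B4–B7

The largest bag has 5 vertices, giving width 4; this decomposition certifies tw(G) ≤ 4. On the other hand G contains the 5-clique {0, 1, 6, 8, 9}. A clique must lie in a single bag of any decomposition, so no decomposition can have width below 4. Therefore the treewidth is 4.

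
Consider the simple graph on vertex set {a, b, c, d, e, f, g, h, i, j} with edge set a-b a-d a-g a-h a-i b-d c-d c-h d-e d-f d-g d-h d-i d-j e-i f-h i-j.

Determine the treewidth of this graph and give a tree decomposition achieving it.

The largest bag has 3 vertices, giving width 2; this decomposition certifies tw(G) ≤ 2. For the lower bound, the 3 vertices {d, f, h} are pairwise adjacent, and any tree decomposition puts a clique entirely inside one bag — forcing width ≥ 2. Combining the bounds, tw(G) = 2.

Treewidth 2.
One optimal decomposition is:
Bags: B1 = {a, b, d}  B2 = {a, d, i}  B3 = {d, i, j}  B4 = {a, d, h}  B5 = {c, d, h}  B6 = {d, f, h}  B7 = {d, e, i}  B8 = {a, d, g}
Tree: B1–B2, B2–B3, B2–B4, B4–B5, B5–B6, B3–B7, B4–B8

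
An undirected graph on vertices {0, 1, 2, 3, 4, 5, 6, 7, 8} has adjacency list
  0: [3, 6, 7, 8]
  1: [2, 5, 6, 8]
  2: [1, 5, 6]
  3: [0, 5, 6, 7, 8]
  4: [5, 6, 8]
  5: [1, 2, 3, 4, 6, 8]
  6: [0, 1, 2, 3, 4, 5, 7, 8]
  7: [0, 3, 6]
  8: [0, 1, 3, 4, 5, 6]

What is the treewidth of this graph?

3

A width-3 tree decomposition is:
Bags: B1 = {3, 5, 6, 8}  B2 = {0, 3, 6, 8}  B3 = {0, 3, 6, 7}  B4 = {4, 5, 6, 8}  B5 = {1, 5, 6, 8}  B6 = {1, 2, 5, 6}
Tree: B1–B2, B2–B3, B1–B4, B4–B5, B5–B6
Every bag has size at most 4, so the width is 4 − 1 = 3 and tw(G) ≤ 3. For the lower bound, the 4 vertices {0, 3, 6, 8} are pairwise adjacent, and any tree decomposition puts a clique entirely inside one bag — forcing width ≥ 3. Combining the bounds, tw(G) = 3.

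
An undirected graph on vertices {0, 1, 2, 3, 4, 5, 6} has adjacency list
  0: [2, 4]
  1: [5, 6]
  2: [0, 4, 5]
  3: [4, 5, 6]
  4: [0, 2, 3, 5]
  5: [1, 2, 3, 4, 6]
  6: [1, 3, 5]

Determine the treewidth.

2

A width-2 tree decomposition is:
Bags: B1 = {3, 4, 5}  B2 = {3, 5, 6}  B3 = {2, 4, 5}  B4 = {0, 2, 4}  B5 = {1, 5, 6}
Tree: B1–B2, B1–B3, B3–B4, B2–B5
The largest bag has 3 vertices, giving width 2; this decomposition certifies tw(G) ≤ 2. Conversely, {0, 2, 4} is a clique of size 3, and the vertices of any clique must share a bag in every tree decomposition; so some bag has ≥ 3 vertices and tw(G) ≥ 2. The upper and lower bounds meet at 2, so that is the treewidth.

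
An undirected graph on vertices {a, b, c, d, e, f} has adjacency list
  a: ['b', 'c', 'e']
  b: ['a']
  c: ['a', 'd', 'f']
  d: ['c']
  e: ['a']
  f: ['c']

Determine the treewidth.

1

A width-1 tree decomposition is:
Bags: B1 = {a, c}  B2 = {a, e}  B3 = {c, f}  B4 = {c, d}  B5 = {a, b}
Tree: B1–B2, B1–B3, B1–B4, B2–B5
The largest bag has 2 vertices, giving width 1; this decomposition certifies tw(G) ≤ 1. G has an edge, so its treewidth is at least 1. The upper and lower bounds meet at 1, so that is the treewidth.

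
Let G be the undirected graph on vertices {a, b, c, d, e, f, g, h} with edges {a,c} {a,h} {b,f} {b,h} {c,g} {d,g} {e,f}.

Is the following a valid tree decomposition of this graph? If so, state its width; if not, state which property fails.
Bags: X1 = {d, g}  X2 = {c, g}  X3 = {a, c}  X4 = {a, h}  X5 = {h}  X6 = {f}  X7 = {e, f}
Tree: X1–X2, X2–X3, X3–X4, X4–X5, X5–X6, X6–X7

A tree decomposition must satisfy three properties: every vertex lies in some bag; for every edge, both endpoints lie together in some bag; and for every vertex, the bags containing it form a connected subtree. Here vertex b appears in no bag, so the decomposition is invalid.

No — vertex b appears in no bag.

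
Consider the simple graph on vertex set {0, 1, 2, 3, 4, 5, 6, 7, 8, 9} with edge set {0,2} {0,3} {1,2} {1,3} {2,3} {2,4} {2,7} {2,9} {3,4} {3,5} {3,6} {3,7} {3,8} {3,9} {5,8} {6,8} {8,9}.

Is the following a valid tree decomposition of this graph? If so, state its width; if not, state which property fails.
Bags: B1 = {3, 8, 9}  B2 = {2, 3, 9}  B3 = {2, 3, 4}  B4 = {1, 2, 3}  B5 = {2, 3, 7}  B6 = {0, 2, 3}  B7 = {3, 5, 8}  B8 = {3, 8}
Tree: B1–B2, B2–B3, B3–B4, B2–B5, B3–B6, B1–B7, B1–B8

No — vertex 6 appears in no bag.

A tree decomposition must satisfy three properties: every vertex lies in some bag; for every edge, both endpoints lie together in some bag; and for every vertex, the bags containing it form a connected subtree. Here vertex 6 appears in no bag, so the decomposition is invalid.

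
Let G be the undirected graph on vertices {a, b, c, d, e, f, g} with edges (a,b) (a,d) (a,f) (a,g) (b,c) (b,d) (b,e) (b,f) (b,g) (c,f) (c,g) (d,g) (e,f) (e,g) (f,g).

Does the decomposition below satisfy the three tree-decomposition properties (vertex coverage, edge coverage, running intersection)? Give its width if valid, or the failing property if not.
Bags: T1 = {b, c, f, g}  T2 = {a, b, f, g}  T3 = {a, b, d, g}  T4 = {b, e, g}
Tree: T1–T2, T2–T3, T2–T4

No — edge (f,e) lies in no bag.

A tree decomposition must satisfy three properties: every vertex lies in some bag; for every edge, both endpoints lie together in some bag; and for every vertex, the bags containing it form a connected subtree. Here edge (f,e) lies in no bag, so the decomposition is invalid.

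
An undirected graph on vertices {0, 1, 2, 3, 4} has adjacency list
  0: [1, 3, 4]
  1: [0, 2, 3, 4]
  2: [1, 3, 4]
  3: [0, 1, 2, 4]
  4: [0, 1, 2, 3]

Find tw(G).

3

A width-3 tree decomposition is:
Bags: B1 = {0, 1, 3, 4}  B2 = {1, 2, 3, 4}
Tree: B1–B2
The largest bag has 4 vertices, giving width 3; this decomposition certifies tw(G) ≤ 3. On the other hand G contains the 4-clique {0, 1, 3, 4}. A clique must lie in a single bag of any decomposition, so no decomposition can have width below 3. The upper and lower bounds meet at 3, so that is the treewidth.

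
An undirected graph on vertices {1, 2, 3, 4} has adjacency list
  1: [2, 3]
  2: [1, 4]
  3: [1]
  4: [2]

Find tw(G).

1

A width-1 tree decomposition is:
Bags: B1 = {1, 3}  B2 = {1, 2}  B3 = {2, 4}
Tree: B1–B2, B2–B3
The largest bag has 2 vertices, giving width 1; this decomposition certifies tw(G) ≤ 1. G has an edge, so its treewidth is at least 1. The upper and lower bounds meet at 1, so that is the treewidth.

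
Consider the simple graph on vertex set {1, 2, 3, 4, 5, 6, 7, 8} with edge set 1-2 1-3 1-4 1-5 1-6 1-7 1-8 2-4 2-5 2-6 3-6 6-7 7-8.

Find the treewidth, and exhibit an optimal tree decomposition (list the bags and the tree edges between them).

Every bag has size at most 3, so the width is 3 − 1 = 2 and tw(G) ≤ 2. On the other hand G contains the 3-clique {1, 7, 8}. A clique must lie in a single bag of any decomposition, so no decomposition can have width below 2. Therefore the treewidth is 2.

Treewidth 2.
One optimal decomposition is:
Bags: B1 = {1, 6, 7}  B2 = {1, 2, 6}  B3 = {1, 3, 6}  B4 = {1, 7, 8}  B5 = {1, 2, 5}  B6 = {1, 2, 4}
Tree: B1–B2, B1–B3, B1–B4, B2–B5, B2–B6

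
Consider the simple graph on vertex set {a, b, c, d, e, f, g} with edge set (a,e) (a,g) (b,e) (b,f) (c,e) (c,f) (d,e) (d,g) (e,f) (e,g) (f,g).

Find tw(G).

A width-2 tree decomposition is:
Bags: B1 = {a, e, g}  B2 = {e, f, g}  B3 = {d, e, g}  B4 = {c, e, f}  B5 = {b, e, f}
Tree: B1–B2, B2–B3, B2–B4, B4–B5
The largest bag has 3 vertices, giving width 2; this decomposition certifies tw(G) ≤ 2. Conversely, {d, e, g} is a clique of size 3, and the vertices of any clique must share a bag in every tree decomposition; so some bag has ≥ 3 vertices and tw(G) ≥ 2. Therefore the treewidth is 2.

2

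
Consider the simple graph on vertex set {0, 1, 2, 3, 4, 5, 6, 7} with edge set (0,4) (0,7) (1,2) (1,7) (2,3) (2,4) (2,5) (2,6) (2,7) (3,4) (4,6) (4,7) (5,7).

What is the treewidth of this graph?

A width-2 tree decomposition is:
Bags: B1 = {2, 3, 4}  B2 = {2, 4, 7}  B3 = {0, 4, 7}  B4 = {1, 2, 7}  B5 = {2, 4, 6}  B6 = {2, 5, 7}
Tree: B1–B2, B2–B3, B2–B4, B1–B5, B4–B6
The largest bag has 3 vertices, giving width 2; this decomposition certifies tw(G) ≤ 2. For the lower bound, the 3 vertices {0, 4, 7} are pairwise adjacent, and any tree decomposition puts a clique entirely inside one bag — forcing width ≥ 2. Hence tw(G) = 2 exactly.

2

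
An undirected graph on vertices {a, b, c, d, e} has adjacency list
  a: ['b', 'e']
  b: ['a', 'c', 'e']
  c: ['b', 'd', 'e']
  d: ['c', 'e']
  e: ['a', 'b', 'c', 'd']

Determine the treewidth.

A width-2 tree decomposition is:
Bags: B1 = {b, c, e}  B2 = {a, b, e}  B3 = {c, d, e}
Tree: B1–B2, B1–B3
Every bag has size at most 3, so the width is 3 − 1 = 2 and tw(G) ≤ 2. On the other hand G contains the 3-clique {c, d, e}. A clique must lie in a single bag of any decomposition, so no decomposition can have width below 2. Combining the bounds, tw(G) = 2.

2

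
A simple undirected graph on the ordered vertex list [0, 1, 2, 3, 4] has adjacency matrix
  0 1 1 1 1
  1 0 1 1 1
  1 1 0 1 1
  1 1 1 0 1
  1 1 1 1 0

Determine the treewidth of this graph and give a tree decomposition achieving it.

With just one bag of size 5, the width is 5 − 1 = 4, so tw(G) ≤ 4. Conversely, {0, 1, 2, 3, 4} is a clique of size 5, and the vertices of any clique must share a bag in every tree decomposition; so some bag has ≥ 5 vertices and tw(G) ≥ 4. Hence tw(G) = 4 exactly.

Treewidth 4.
One optimal decomposition is:
Bags: B1 = {0, 1, 2, 3, 4}
Tree: (single bag)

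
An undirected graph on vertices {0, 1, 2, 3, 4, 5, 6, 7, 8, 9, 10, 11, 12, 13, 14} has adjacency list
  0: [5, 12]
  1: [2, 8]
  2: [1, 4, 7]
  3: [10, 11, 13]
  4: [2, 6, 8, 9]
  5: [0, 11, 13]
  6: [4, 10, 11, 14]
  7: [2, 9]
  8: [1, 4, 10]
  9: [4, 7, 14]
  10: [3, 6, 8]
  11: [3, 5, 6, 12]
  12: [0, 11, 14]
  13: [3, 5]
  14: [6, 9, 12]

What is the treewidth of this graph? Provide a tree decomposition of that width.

Treewidth 3.
Bags: B1 = {1, 2, 7, 8}  B2 = {2, 4, 7, 8}  B3 = {4, 7, 8, 9}  B4 = {4, 8, 9, 10}  B5 = {4, 6, 9, 10}  B6 = {6, 9, 10, 14}  B7 = {3, 6, 10, 14}  B8 = {3, 6, 11, 14}  B9 = {3, 11, 12, 14}  B10 = {3, 11, 12, 13}  B11 = {5, 11, 12, 13}  B12 = {0, 5, 12, 13}
Tree: B1–B2, B2–B3, B3–B4, B4–B5, B5–B6, B6–B7, B7–B8, B8–B9, B9–B10, B10–B11, B11–B12

Every bag has size at most 4, so the width is 4 − 1 = 3 and tw(G) ≤ 3. For the lower bound: the 4 vertex sets {1,2,7}, {8}, {4}, {6,9,10,14} are disjoint, each induces a connected subgraph, and every pair is joined by at least one edge of G. Contracting each set to a single vertex therefore yields K_{4} as a minor, and since treewidth is minor-monotone, tw(G) ≥ tw(K_{4}) = 3. Combining the bounds, tw(G) = 3.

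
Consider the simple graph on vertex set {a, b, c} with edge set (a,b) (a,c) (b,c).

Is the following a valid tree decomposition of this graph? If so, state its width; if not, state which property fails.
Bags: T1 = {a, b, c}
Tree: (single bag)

Vertex coverage: the bags together contain {a, b, c}, the full vertex set. Edge coverage: each edge of G has both endpoints in at least one bag. Running intersection: for every vertex, the bags containing it form a connected subtree. All three properties hold, so this is a valid tree decomposition of width max|bag| − 1 = 2, and hence tw(G) ≤ 2.

Yes; width 2.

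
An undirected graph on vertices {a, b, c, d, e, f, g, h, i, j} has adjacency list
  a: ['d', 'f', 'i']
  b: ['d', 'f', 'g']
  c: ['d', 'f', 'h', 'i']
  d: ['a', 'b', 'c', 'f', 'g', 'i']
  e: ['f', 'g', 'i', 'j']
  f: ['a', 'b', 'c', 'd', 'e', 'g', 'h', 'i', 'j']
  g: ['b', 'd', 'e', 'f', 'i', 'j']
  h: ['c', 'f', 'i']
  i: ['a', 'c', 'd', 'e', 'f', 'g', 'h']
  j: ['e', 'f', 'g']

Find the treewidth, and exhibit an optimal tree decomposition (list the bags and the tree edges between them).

Treewidth 3.
Bags: B1 = {c, d, f, i}  B2 = {c, f, h, i}  B3 = {d, f, g, i}  B4 = {e, f, g, i}  B5 = {e, f, g, j}  B6 = {b, d, f, g}  B7 = {a, d, f, i}
Tree: B1–B2, B1–B3, B3–B4, B4–B5, B3–B6, B3–B7

Every bag has size at most 4, so the width is 4 − 1 = 3 and tw(G) ≤ 3. Conversely, {e, f, g, j} is a clique of size 4, and the vertices of any clique must share a bag in every tree decomposition; so some bag has ≥ 4 vertices and tw(G) ≥ 3. Hence tw(G) = 3 exactly.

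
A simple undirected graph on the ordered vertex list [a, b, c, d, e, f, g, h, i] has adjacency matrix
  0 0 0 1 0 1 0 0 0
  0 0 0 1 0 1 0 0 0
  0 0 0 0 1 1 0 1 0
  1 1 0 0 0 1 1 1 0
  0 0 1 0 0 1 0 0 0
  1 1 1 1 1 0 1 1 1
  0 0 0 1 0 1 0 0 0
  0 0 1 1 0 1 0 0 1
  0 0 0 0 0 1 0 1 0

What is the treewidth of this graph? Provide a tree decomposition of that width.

The largest bag has 3 vertices, giving width 2; this decomposition certifies tw(G) ≤ 2. For the lower bound, the 3 vertices {d, f, g} are pairwise adjacent, and any tree decomposition puts a clique entirely inside one bag — forcing width ≥ 2. Hence tw(G) = 2 exactly.

Treewidth 2.
One such decomposition:
Bags: B1 = {a, d, f}  B2 = {d, f, g}  B3 = {d, f, h}  B4 = {f, h, i}  B5 = {c, f, h}  B6 = {c, e, f}  B7 = {b, d, f}
Tree: B1–B2, B1–B3, B3–B4, B3–B5, B5–B6, B3–B7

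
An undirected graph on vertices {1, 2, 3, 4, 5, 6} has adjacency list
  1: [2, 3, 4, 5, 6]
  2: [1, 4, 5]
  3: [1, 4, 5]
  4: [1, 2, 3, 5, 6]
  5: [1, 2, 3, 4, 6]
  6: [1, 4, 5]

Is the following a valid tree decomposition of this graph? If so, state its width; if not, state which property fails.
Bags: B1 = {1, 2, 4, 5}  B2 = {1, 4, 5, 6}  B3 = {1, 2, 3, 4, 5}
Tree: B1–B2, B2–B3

A tree decomposition must satisfy three properties: every vertex lies in some bag; for every edge, both endpoints lie together in some bag; and for every vertex, the bags containing it form a connected subtree. Here bags containing vertex 2 are not connected in the tree, so the decomposition is invalid.

No — bags containing vertex 2 are not connected in the tree.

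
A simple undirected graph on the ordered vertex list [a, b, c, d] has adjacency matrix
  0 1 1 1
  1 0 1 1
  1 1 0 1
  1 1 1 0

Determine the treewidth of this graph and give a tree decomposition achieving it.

With just one bag of size 4, the width is 4 − 1 = 3, so tw(G) ≤ 3. Conversely, {a, b, c, d} is a clique of size 4, and the vertices of any clique must share a bag in every tree decomposition; so some bag has ≥ 4 vertices and tw(G) ≥ 3. The upper and lower bounds meet at 3, so that is the treewidth.

Treewidth 3.
Bags: B1 = {a, b, c, d}
Tree: (single bag)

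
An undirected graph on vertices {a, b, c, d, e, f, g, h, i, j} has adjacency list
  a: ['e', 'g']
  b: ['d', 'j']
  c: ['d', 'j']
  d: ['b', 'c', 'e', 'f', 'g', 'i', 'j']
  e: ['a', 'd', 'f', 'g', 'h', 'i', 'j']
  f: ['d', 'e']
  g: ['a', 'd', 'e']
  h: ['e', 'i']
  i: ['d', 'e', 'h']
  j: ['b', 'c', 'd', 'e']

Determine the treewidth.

A width-2 tree decomposition is:
Bags: B1 = {d, e, j}  B2 = {d, e, g}  B3 = {d, e, i}  B4 = {a, e, g}  B5 = {b, d, j}  B6 = {d, e, f}  B7 = {c, d, j}  B8 = {e, h, i}
Tree: B1–B2, B1–B3, B2–B4, B1–B5, B2–B6, B1–B7, B3–B8
Every bag has size at most 3, so the width is 3 − 1 = 2 and tw(G) ≤ 2. Conversely, {d, e, g} is a clique of size 3, and the vertices of any clique must share a bag in every tree decomposition; so some bag has ≥ 3 vertices and tw(G) ≥ 2. Hence tw(G) = 2 exactly.

2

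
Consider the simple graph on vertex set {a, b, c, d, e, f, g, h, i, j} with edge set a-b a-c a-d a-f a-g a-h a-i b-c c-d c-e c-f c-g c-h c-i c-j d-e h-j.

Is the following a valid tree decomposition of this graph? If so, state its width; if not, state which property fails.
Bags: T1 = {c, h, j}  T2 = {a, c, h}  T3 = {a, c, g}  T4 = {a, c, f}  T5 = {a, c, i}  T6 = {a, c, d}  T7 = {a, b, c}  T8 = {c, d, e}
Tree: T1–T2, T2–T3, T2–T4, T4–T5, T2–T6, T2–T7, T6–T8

Checking the three conditions: (i) the bags cover all of {a, b, c, d, e, f, g, h, i, j}; (ii) for each edge, some bag contains both endpoints; (iii) the bags containing any fixed vertex form a subtree. All hold, so the decomposition is valid with width 3 − 1 = 2.

Yes; width 2.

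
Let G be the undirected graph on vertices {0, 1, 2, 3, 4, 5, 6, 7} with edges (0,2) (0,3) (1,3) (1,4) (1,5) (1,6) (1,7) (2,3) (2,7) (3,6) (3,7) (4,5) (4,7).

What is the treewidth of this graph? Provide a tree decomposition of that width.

Treewidth 2.
Bags: B1 = {0, 2, 3}  B2 = {2, 3, 7}  B3 = {1, 3, 7}  B4 = {1, 4, 7}  B5 = {1, 4, 5}  B6 = {1, 3, 6}
Tree: B1–B2, B2–B3, B3–B4, B4–B5, B3–B6

Each bag holds 3 vertices, so the decomposition has width 2, which upper-bounds the treewidth. For the lower bound, the 3 vertices {0, 2, 3} are pairwise adjacent, and any tree decomposition puts a clique entirely inside one bag — forcing width ≥ 2. Combining the bounds, tw(G) = 2.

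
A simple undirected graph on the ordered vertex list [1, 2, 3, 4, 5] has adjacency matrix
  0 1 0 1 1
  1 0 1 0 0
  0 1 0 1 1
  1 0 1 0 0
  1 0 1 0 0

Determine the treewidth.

2

A width-2 tree decomposition is:
Bags: B1 = {1, 2, 3}  B2 = {1, 3, 4}  B3 = {1, 3, 5}
Tree: B1–B2, B2–B3
The largest bag has 3 vertices, giving width 2; this decomposition certifies tw(G) ≤ 2. Since 2–1–4–3–2 is a cycle in G, G is not acyclic. Forests are exactly the graphs of treewidth ≤ 1, so tw(G) ≥ 2. Combining the bounds, tw(G) = 2.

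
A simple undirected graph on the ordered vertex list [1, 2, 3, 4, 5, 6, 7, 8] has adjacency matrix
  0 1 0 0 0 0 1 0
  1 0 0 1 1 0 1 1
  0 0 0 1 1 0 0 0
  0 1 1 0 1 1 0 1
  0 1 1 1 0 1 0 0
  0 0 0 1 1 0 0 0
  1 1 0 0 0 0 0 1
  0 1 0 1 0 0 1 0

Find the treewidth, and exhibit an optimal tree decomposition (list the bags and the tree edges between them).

Each bag holds 3 vertices, so the decomposition has width 2, which upper-bounds the treewidth. On the other hand G contains the 3-clique {1, 2, 7}. A clique must lie in a single bag of any decomposition, so no decomposition can have width below 2. Combining the bounds, tw(G) = 2.

Treewidth 2.
One optimal decomposition is:
Bags: B1 = {2, 4, 8}  B2 = {2, 4, 5}  B3 = {2, 7, 8}  B4 = {3, 4, 5}  B5 = {1, 2, 7}  B6 = {4, 5, 6}
Tree: B1–B2, B1–B3, B2–B4, B3–B5, B2–B6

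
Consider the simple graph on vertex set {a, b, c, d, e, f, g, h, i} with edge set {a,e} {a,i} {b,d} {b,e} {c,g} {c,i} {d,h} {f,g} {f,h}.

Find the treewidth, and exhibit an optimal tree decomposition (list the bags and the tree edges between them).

The largest bag has 3 vertices, giving width 2; this decomposition certifies tw(G) ≤ 2. Since g–c–i–a–e–b–d–h–f–g is a cycle in G, G is not acyclic. Forests are exactly the graphs of treewidth ≤ 1, so tw(G) ≥ 2. Hence tw(G) = 2 exactly.

Treewidth 2.
One such decomposition:
Bags: B1 = {c, g, i}  B2 = {a, g, i}  B3 = {a, e, g}  B4 = {b, e, g}  B5 = {b, d, g}  B6 = {d, g, h}  B7 = {f, g, h}
Tree: B1–B2, B2–B3, B3–B4, B4–B5, B5–B6, B6–B7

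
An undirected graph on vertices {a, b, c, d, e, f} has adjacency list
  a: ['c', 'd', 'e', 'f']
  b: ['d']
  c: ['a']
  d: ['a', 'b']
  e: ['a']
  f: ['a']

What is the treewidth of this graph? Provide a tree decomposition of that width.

Treewidth 1.
One such decomposition:
Bags: B1 = {a, d}  B2 = {a, f}  B3 = {a, e}  B4 = {a, c}  B5 = {b, d}
Tree: B1–B2, B2–B3, B2–B4, B1–B5

The largest bag has 2 vertices, giving width 1; this decomposition certifies tw(G) ≤ 1. Since G has at least one edge (e.g. a–d), it is not an edgeless graph, so tw(G) ≥ 1. The upper and lower bounds meet at 1, so that is the treewidth.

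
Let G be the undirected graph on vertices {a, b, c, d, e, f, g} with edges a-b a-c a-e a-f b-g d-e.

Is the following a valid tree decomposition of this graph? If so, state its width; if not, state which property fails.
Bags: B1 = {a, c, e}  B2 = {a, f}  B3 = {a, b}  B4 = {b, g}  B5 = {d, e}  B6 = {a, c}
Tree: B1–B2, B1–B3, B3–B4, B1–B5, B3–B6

No — bags containing vertex c are not connected in the tree.

A tree decomposition must satisfy three properties: every vertex lies in some bag; for every edge, both endpoints lie together in some bag; and for every vertex, the bags containing it form a connected subtree. Here bags containing vertex c are not connected in the tree, so the decomposition is invalid.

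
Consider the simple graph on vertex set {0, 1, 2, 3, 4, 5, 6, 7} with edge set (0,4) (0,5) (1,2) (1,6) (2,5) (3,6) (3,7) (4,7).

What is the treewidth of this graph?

A width-2 tree decomposition is:
Bags: B1 = {3, 4, 7}  B2 = {0, 3, 4}  B3 = {0, 3, 5}  B4 = {2, 3, 5}  B5 = {1, 2, 3}  B6 = {1, 3, 6}
Tree: B1–B2, B2–B3, B3–B4, B4–B5, B5–B6
Each bag holds 3 vertices, so the decomposition has width 2, which upper-bounds the treewidth. For the lower bound, G contains the cycle 3–7–4–0–5–2–1–6–3, so G is not a forest; only forests have treewidth ≤ 1, hence tw(G) ≥ 2. Combining the bounds, tw(G) = 2.

2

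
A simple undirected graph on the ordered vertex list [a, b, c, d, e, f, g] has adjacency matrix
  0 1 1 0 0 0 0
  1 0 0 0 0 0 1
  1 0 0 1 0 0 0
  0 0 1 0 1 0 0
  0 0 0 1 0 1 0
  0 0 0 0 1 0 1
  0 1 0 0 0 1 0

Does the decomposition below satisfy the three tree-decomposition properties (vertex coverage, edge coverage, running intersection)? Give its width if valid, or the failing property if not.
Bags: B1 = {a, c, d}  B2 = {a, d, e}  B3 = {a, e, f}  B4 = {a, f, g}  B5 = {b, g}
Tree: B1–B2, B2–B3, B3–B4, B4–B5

A tree decomposition must satisfy three properties: every vertex lies in some bag; for every edge, both endpoints lie together in some bag; and for every vertex, the bags containing it form a connected subtree. Here edge (a,b) lies in no bag, so the decomposition is invalid.

No — edge (a,b) lies in no bag.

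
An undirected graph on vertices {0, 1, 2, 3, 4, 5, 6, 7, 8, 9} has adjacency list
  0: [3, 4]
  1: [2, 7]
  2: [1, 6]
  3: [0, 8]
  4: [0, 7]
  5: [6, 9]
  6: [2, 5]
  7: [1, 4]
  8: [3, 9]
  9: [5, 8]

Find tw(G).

2

A width-2 tree decomposition is:
Bags: B1 = {1, 2, 6}  B2 = {1, 5, 6}  B3 = {1, 5, 9}  B4 = {1, 8, 9}  B5 = {1, 3, 8}  B6 = {0, 1, 3}  B7 = {0, 1, 4}  B8 = {1, 4, 7}
Tree: B1–B2, B2–B3, B3–B4, B4–B5, B5–B6, B6–B7, B7–B8
Every bag has size at most 3, so the width is 3 − 1 = 2 and tw(G) ≤ 2. For the lower bound, G contains the cycle 1–2–6–5–9–8–3–0–4–7–1, so G is not a forest; only forests have treewidth ≤ 1, hence tw(G) ≥ 2. Hence tw(G) = 2 exactly.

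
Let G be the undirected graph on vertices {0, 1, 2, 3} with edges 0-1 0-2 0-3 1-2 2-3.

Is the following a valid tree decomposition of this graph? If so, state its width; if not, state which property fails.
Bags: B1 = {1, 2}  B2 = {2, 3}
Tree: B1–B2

A tree decomposition must satisfy three properties: every vertex lies in some bag; for every edge, both endpoints lie together in some bag; and for every vertex, the bags containing it form a connected subtree. Here vertex 0 appears in no bag, so the decomposition is invalid.

No — vertex 0 appears in no bag.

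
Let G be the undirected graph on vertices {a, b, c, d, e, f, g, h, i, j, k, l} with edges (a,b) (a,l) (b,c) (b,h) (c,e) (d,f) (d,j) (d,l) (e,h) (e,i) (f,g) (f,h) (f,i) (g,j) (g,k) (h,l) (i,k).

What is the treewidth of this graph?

3

A width-3 tree decomposition is:
Bags: B1 = {a, b, c, l}  B2 = {b, c, h, l}  B3 = {c, e, h, l}  B4 = {d, e, h, l}  B5 = {d, e, f, h}  B6 = {d, e, f, i}  B7 = {d, f, i, j}  B8 = {f, g, i, j}  B9 = {g, i, j, k}
Tree: B1–B2, B2–B3, B3–B4, B4–B5, B5–B6, B6–B7, B7–B8, B8–B9
Every bag has size at most 4, so the width is 4 − 1 = 3 and tw(G) ≤ 3. For the lower bound: the 4 vertex sets {a,b,c}, {l}, {h}, {d,e,f,i} are disjoint, each induces a connected subgraph, and every pair is joined by at least one edge of G. Contracting each set to a single vertex therefore yields K_{4} as a minor, and since treewidth is minor-monotone, tw(G) ≥ tw(K_{4}) = 3. Therefore the treewidth is 3.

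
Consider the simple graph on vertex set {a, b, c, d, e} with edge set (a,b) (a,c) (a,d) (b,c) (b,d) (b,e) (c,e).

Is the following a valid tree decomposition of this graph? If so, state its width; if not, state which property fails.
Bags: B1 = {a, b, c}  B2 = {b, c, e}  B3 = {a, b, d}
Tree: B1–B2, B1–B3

Yes; width 2.

Vertex coverage: the bags together contain {a, b, c, d, e}, the full vertex set. Edge coverage: each edge of G has both endpoints in at least one bag. Running intersection: for every vertex, the bags containing it form a connected subtree. All three properties hold, so this is a valid tree decomposition of width max|bag| − 1 = 2, and hence tw(G) ≤ 2.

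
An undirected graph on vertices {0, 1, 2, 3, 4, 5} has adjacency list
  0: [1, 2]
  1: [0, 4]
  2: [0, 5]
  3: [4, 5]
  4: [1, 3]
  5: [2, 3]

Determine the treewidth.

2

A width-2 tree decomposition is:
Bags: B1 = {1, 3, 4}  B2 = {0, 1, 3}  B3 = {0, 2, 3}  B4 = {2, 3, 5}
Tree: B1–B2, B2–B3, B3–B4
The largest bag has 3 vertices, giving width 2; this decomposition certifies tw(G) ≤ 2. For the lower bound, G contains the cycle 3–4–1–0–2–5–3, so G is not a forest; only forests have treewidth ≤ 1, hence tw(G) ≥ 2. Hence tw(G) = 2 exactly.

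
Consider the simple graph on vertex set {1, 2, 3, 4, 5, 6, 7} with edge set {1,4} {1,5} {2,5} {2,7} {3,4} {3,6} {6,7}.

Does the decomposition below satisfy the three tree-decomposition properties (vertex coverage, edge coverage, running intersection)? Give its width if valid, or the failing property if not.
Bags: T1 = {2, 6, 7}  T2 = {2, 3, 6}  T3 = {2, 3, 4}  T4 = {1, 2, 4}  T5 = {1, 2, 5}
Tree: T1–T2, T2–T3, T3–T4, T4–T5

Yes; width 2.

Vertex coverage: the bags together contain {1, 2, 3, 4, 5, 6, 7}, the full vertex set. Edge coverage: each edge of G has both endpoints in at least one bag. Running intersection: for every vertex, the bags containing it form a connected subtree. All three properties hold, so this is a valid tree decomposition of width max|bag| − 1 = 2, and hence tw(G) ≤ 2.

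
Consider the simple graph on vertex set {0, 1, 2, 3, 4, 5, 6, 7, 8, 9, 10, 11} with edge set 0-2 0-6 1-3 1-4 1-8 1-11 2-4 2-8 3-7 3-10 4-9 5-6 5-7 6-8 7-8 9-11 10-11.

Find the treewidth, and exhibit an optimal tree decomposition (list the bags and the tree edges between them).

The largest bag has 4 vertices, giving width 3; this decomposition certifies tw(G) ≤ 3. For the lower bound: the 4 vertex sets {0,5,6}, {2}, {8}, {1,3,4,7} are disjoint, each induces a connected subgraph, and every pair is joined by at least one edge of G. Contracting each set to a single vertex therefore yields K_{4} as a minor, and since treewidth is minor-monotone, tw(G) ≥ tw(K_{4}) = 3. Hence tw(G) = 3 exactly.

Treewidth 3.
One optimal decomposition is:
Bags: B1 = {0, 2, 5, 6}  B2 = {2, 5, 6, 8}  B3 = {2, 5, 7, 8}  B4 = {2, 4, 7, 8}  B5 = {1, 4, 7, 8}  B6 = {1, 3, 4, 7}  B7 = {1, 3, 4, 9}  B8 = {1, 3, 9, 11}  B9 = {3, 9, 10, 11}
Tree: B1–B2, B2–B3, B3–B4, B4–B5, B5–B6, B6–B7, B7–B8, B8–B9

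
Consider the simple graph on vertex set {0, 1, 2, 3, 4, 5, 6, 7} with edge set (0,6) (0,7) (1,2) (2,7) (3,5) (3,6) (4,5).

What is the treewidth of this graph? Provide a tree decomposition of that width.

Treewidth 1.
One optimal decomposition is:
Bags: B1 = {4, 5}  B2 = {3, 5}  B3 = {3, 6}  B4 = {0, 6}  B5 = {0, 7}  B6 = {2, 7}  B7 = {1, 2}
Tree: B1–B2, B2–B3, B3–B4, B4–B5, B5–B6, B6–B7

Each bag holds 2 vertices, so the decomposition has width 1, which upper-bounds the treewidth. Any graph with an edge has treewidth ≥ 1, and G has the edge 4–5. Hence tw(G) = 1 exactly.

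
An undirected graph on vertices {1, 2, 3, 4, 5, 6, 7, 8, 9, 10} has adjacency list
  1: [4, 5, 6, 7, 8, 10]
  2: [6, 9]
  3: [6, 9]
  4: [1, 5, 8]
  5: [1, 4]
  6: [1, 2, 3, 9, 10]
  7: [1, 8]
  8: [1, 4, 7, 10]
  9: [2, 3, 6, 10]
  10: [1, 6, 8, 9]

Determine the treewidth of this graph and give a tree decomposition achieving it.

Treewidth 2.
One such decomposition:
Bags: B1 = {1, 8, 10}  B2 = {1, 6, 10}  B3 = {1, 4, 8}  B4 = {6, 9, 10}  B5 = {1, 7, 8}  B6 = {3, 6, 9}  B7 = {1, 4, 5}  B8 = {2, 6, 9}
Tree: B1–B2, B1–B3, B2–B4, B1–B5, B4–B6, B3–B7, B6–B8

Every bag has size at most 3, so the width is 3 − 1 = 2 and tw(G) ≤ 2. On the other hand G contains the 3-clique {1, 8, 10}. A clique must lie in a single bag of any decomposition, so no decomposition can have width below 2. The upper and lower bounds meet at 2, so that is the treewidth.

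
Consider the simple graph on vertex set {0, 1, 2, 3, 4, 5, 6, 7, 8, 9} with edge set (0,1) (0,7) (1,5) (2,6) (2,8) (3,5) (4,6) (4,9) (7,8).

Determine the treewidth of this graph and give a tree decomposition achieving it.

Every bag has size at most 2, so the width is 2 − 1 = 1 and tw(G) ≤ 1. Since G has at least one edge (e.g. 9–4), it is not an edgeless graph, so tw(G) ≥ 1. Hence tw(G) = 1 exactly.

Treewidth 1.
One optimal decomposition is:
Bags: B1 = {4, 9}  B2 = {4, 6}  B3 = {2, 6}  B4 = {2, 8}  B5 = {7, 8}  B6 = {0, 7}  B7 = {0, 1}  B8 = {1, 5}  B9 = {3, 5}
Tree: B1–B2, B2–B3, B3–B4, B4–B5, B5–B6, B6–B7, B7–B8, B8–B9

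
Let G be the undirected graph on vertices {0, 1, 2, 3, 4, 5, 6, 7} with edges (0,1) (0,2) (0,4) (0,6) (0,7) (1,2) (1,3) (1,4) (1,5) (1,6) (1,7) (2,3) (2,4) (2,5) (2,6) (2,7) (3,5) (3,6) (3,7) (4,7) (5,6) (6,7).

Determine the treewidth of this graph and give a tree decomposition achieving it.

Treewidth 4.
One optimal decomposition is:
Bags: B1 = {1, 2, 3, 6, 7}  B2 = {0, 1, 2, 6, 7}  B3 = {0, 1, 2, 4, 7}  B4 = {1, 2, 3, 5, 6}
Tree: B1–B2, B2–B3, B1–B4

Each bag holds 5 vertices, so the decomposition has width 4, which upper-bounds the treewidth. On the other hand G contains the 5-clique {0, 1, 2, 4, 7}. A clique must lie in a single bag of any decomposition, so no decomposition can have width below 4. The upper and lower bounds meet at 4, so that is the treewidth.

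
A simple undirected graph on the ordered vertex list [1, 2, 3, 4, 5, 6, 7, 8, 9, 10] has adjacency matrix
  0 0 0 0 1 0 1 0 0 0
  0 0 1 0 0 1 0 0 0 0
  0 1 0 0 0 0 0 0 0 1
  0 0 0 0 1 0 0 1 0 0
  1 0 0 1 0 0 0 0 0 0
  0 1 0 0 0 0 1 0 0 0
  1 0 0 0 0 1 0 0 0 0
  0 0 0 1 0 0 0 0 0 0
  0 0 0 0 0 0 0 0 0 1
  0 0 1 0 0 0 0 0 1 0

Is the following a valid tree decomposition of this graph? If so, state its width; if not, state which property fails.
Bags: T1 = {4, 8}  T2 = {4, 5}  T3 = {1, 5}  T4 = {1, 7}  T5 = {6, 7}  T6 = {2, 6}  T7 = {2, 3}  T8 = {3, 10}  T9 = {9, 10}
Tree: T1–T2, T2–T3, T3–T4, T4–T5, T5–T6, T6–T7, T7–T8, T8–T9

Yes; width 1.

Vertex coverage: the bags together contain {1, 2, 3, 4, 5, 6, 7, 8, 9, 10}, the full vertex set. Edge coverage: each edge of G has both endpoints in at least one bag. Running intersection: for every vertex, the bags containing it form a connected subtree. All three properties hold, so this is a valid tree decomposition of width max|bag| − 1 = 1, and hence tw(G) ≤ 1.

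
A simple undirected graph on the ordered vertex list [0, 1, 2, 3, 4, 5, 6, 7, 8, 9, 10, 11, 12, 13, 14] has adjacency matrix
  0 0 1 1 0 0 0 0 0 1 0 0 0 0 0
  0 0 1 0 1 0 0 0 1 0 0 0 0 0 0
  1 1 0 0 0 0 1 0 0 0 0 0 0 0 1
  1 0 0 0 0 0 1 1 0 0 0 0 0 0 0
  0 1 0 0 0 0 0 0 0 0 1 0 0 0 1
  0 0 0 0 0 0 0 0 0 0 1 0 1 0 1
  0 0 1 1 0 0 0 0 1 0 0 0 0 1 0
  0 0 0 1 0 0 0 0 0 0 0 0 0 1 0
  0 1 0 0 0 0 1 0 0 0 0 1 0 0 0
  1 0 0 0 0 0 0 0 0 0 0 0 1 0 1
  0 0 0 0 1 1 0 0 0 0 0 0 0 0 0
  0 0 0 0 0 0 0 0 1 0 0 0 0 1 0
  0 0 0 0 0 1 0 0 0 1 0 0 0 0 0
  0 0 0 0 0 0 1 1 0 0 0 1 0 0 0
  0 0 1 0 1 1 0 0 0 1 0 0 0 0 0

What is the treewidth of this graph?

3

A width-3 tree decomposition is:
Bags: B1 = {3, 7, 11, 13}  B2 = {3, 6, 11, 13}  B3 = {3, 6, 8, 11}  B4 = {0, 3, 6, 8}  B5 = {0, 2, 6, 8}  B6 = {0, 1, 2, 8}  B7 = {0, 1, 2, 9}  B8 = {1, 2, 9, 14}  B9 = {1, 4, 9, 14}  B10 = {4, 9, 12, 14}  B11 = {4, 5, 12, 14}  B12 = {4, 5, 10, 12}
Tree: B1–B2, B2–B3, B3–B4, B4–B5, B5–B6, B6–B7, B7–B8, B8–B9, B9–B10, B10–B11, B11–B12
Every bag has size at most 4, so the width is 4 − 1 = 3 and tw(G) ≤ 3. For the lower bound: the 4 vertex sets {7,11,13}, {3}, {6}, {0,1,2,8} are disjoint, each induces a connected subgraph, and every pair is joined by at least one edge of G. Contracting each set to a single vertex therefore yields K_{4} as a minor, and since treewidth is minor-monotone, tw(G) ≥ tw(K_{4}) = 3. Therefore the treewidth is 3.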